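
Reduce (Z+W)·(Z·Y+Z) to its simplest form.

Z

(Z+W)·(Z·Y+Z)
= (Z+W)·Z
= Z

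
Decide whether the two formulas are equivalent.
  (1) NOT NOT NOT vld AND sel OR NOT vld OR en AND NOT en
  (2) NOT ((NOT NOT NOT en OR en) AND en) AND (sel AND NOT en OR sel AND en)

E1: NOT NOT NOT vld AND sel OR NOT vld OR en AND NOT en
    = NOT vld AND sel OR NOT vld OR en AND NOT en   — double negation
    = NOT vld AND sel OR NOT vld   — complement / identity
    = NOT vld   — absorption
E2: NOT ((NOT NOT NOT en OR en) AND en) AND (sel AND NOT en OR sel AND en)
    = NOT ((NOT en OR en) AND en) AND (sel AND NOT en OR sel AND en)   — double negation
    = NOT en AND (sel AND NOT en OR sel AND en)   — complement / identity
    = NOT en AND sel   — distribution
These differ: at en=0, sel=0, vld=0, E1 = 1 but E2 = 0.

No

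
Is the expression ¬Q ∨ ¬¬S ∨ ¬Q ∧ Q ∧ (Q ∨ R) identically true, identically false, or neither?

¬Q ∨ ¬¬S ∨ ¬Q ∧ Q ∧ (Q ∨ R)
= ¬Q ∨ S ∨ ¬Q ∧ Q ∧ (Q ∨ R)   (double negation)
= ¬Q ∨ S ∨ ¬Q ∧ Q   (absorption)
= ¬Q ∨ S   (complement / identity)
This depends on Q, S, so it is not a constant.

neither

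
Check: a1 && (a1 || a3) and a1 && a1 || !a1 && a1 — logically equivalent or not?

Yes

E1: a1 && (a1 || a3)
    = a1   (absorption)
E2: a1 && a1 || !a1 && a1
    = a1   (distribution)
Both reduce to a1, so they are equivalent.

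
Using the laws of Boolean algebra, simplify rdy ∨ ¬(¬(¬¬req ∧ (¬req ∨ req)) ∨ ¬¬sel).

rdy ∨ req ∧ ¬sel

rdy ∨ ¬(¬(¬¬req ∧ (¬req ∨ req)) ∨ ¬¬sel)
= rdy ∨ ¬(¬¬¬req ∨ ¬¬sel)   [complement / identity]
= rdy ∨ ¬¬req ∧ ¬sel   [De Morgan]
= rdy ∨ req ∧ ¬sel   [double negation]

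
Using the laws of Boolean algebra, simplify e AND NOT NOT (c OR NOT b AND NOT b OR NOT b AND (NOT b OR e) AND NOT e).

e AND NOT NOT (c OR NOT b AND NOT b OR NOT b AND (NOT b OR e) AND NOT e)
= e AND NOT NOT (c OR NOT b AND NOT b OR NOT b AND NOT e)   — absorption
= e AND NOT NOT (c OR (NOT b OR NOT e) AND NOT b)   — distribution
= e AND (c OR (NOT b OR NOT e) AND NOT b)   — double negation
= e AND (c OR NOT b)   — absorption

e AND (c OR NOT b)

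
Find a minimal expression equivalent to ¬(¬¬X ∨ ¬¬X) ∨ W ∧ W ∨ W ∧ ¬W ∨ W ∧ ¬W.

¬(¬¬X ∨ ¬¬X) ∨ W ∧ W ∨ W ∧ ¬W ∨ W ∧ ¬W
= ¬(¬¬X ∨ ¬¬X) ∨ W ∧ W ∨ W ∧ ¬W
= ¬¬¬X ∨ W ∧ W ∨ W ∧ ¬W
= ¬¬¬X ∨ W
= ¬X ∨ W

¬X ∨ W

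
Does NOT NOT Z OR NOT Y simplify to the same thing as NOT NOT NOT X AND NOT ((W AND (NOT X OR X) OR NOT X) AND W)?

E1: NOT NOT Z OR NOT Y
    = Z OR NOT Y
E2: NOT NOT NOT X AND NOT ((W AND (NOT X OR X) OR NOT X) AND W)
    = NOT NOT NOT X AND NOT ((W OR NOT X) AND W)
    = NOT NOT NOT X AND NOT W
    = NOT X AND NOT W
These differ: at W=1, X=1, Y=0, Z=0, E1 = 1 but E2 = 0.

No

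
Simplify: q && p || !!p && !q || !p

true

q && p || !!p && !q || !p
= q && p || p && !q || !p   (double negation)
= p || !p   (distribution)
= true   (complement)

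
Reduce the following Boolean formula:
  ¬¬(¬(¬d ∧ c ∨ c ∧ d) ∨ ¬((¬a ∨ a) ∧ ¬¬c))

¬¬(¬(¬d ∧ c ∨ c ∧ d) ∨ ¬((¬a ∨ a) ∧ ¬¬c))
= ¬¬(¬(¬d ∧ c ∨ c ∧ d) ∨ ¬¬¬c)
= ¬¬(¬c ∨ ¬¬¬c)
= ¬¬(¬c ∨ ¬c)
= ¬(c ∧ c)
= ¬c

¬c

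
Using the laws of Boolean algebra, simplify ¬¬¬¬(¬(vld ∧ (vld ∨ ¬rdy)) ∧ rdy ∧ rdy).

¬¬¬¬(¬(vld ∧ (vld ∨ ¬rdy)) ∧ rdy ∧ rdy)
= ¬¬¬¬(¬(vld ∧ (vld ∨ ¬rdy)) ∧ rdy)
= ¬¬(¬(vld ∧ (vld ∨ ¬rdy)) ∧ rdy)
= ¬¬(¬vld ∧ rdy)
= ¬vld ∧ rdy

¬vld ∧ rdy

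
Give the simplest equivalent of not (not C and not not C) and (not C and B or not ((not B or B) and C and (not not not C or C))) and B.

not (not C and not not C) and (not C and B or not ((not B or B) and C and (not not not C or C))) and B
= not (not C and not not C) and (not C and B or not ((not B or B) and C and (not C or C))) and B
= (C or not C) and (not C and B or not ((not B or B) and C and (not C or C))) and B
= (C or not C) and (not C and B or not ((not B or B) and C)) and B
= (C or not C) and (not C and B or not C) and B
= (not C and B or not C) and B
= not C and B

not C and B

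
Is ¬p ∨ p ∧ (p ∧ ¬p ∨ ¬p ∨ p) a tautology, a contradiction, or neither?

¬p ∨ p ∧ (p ∧ ¬p ∨ ¬p ∨ p)
= ¬p ∨ p ∧ (¬p ∨ p)   [complement / identity]
= ¬p ∨ p   [complement / identity]
= True   [complement]

tautology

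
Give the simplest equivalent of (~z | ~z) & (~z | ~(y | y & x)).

(~z | ~z) & (~z | ~(y | y & x))
= (~z | ~z) & (~z | ~y)
= ~z | ~z & ~y
= ~z

~z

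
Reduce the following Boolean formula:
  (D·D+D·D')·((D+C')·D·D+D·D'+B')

D

(D·D+D·D')·((D+C')·D·D+D·D'+B')
= (D·D+D·D')·(D·D+D·D'+B')
= D·D+D·D'
= D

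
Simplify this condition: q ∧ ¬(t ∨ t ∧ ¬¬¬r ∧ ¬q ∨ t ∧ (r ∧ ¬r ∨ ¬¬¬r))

q ∧ ¬t

q ∧ ¬(t ∨ t ∧ ¬¬¬r ∧ ¬q ∨ t ∧ (r ∧ ¬r ∨ ¬¬¬r))
= q ∧ ¬(t ∨ t ∧ ¬¬¬r ∧ ¬q ∨ t ∧ ¬¬¬r)   (complement / identity)
= q ∧ ¬(t ∨ t ∧ ¬¬¬r)   (absorption)
= q ∧ ¬(t ∨ t ∧ ¬r)   (double negation)
= q ∧ ¬t   (absorption)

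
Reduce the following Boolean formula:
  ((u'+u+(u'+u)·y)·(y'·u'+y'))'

y

((u'+u+(u'+u)·y)·(y'·u'+y'))'
= ((u'+u+(u'+u)·y)·y')'   — absorption
= ((u'+u)·y')'   — absorption
= (y')'   — complement / identity
= y   — double negation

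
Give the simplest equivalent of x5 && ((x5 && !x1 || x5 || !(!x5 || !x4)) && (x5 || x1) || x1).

x5 && ((x5 && !x1 || x5 || !(!x5 || !x4)) && (x5 || x1) || x1)
= x5 && ((x5 && !x1 || x5 || x5 && x4) && (x5 || x1) || x1)
= x5 && ((x5 && !x1 || x5) && (x5 || x1) || x1)
= x5 && (x5 && (x5 || x1) || x1)
= x5 && (x5 || x1)
= x5

x5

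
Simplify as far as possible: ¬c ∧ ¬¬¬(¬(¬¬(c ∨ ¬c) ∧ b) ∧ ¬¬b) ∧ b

¬c ∧ ¬¬¬(¬(¬¬(c ∨ ¬c) ∧ b) ∧ ¬¬b) ∧ b
= ¬c ∧ ¬¬¬(¬((c ∨ ¬c) ∧ b) ∧ ¬¬b) ∧ b   [double negation]
= ¬c ∧ ¬¬((c ∨ ¬c) ∧ b ∨ ¬b) ∧ b   [De Morgan]
= ¬c ∧ ((c ∨ ¬c) ∧ b ∨ ¬b) ∧ b   [double negation]
= ¬c ∧ (b ∨ ¬b) ∧ b   [complement / identity]
= ¬c ∧ b   [complement / identity]

¬c ∧ b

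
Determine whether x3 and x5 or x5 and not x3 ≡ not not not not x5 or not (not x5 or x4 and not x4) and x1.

Yes

E1: x3 and x5 or x5 and not x3
    = x5   (distribution)
E2: not not not not x5 or not (not x5 or x4 and not x4) and x1
    = not not x5 or not (not x5 or x4 and not x4) and x1   (double negation)
    = not not x5 or not not x5 and x1   (complement / identity)
    = not not x5   (absorption)
    = x5   (double negation)
Both reduce to x5, so they are equivalent.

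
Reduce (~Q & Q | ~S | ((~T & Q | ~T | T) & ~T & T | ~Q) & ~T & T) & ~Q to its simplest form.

~S & ~Q

(~Q & Q | ~S | ((~T & Q | ~T | T) & ~T & T | ~Q) & ~T & T) & ~Q
= (~Q & Q | ~S | ((~T | T) & ~T & T | ~Q) & ~T & T) & ~Q   (absorption)
= (~Q & Q | ~S | (~T & T | ~Q) & ~T & T) & ~Q   (complement / identity)
= (~Q & Q | ~S | ~T & T) & ~Q   (absorption)
= (~S | ~T & T) & ~Q   (complement / identity)
= ~S & ~Q   (complement / identity)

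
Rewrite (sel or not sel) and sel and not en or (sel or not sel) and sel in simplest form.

(sel or not sel) and sel and not en or (sel or not sel) and sel
= (sel or not sel) and sel   (absorption)
= sel   (complement / identity)

sel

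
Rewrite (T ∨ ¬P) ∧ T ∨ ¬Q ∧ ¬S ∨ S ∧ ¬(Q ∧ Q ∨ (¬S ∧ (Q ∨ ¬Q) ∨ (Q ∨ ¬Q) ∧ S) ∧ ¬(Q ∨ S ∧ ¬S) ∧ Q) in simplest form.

(T ∨ ¬P) ∧ T ∨ ¬Q ∧ ¬S ∨ S ∧ ¬(Q ∧ Q ∨ (¬S ∧ (Q ∨ ¬Q) ∨ (Q ∨ ¬Q) ∧ S) ∧ ¬(Q ∨ S ∧ ¬S) ∧ Q)
= (T ∨ ¬P) ∧ T ∨ ¬Q ∧ ¬S ∨ S ∧ ¬(Q ∧ Q ∨ (Q ∨ ¬Q) ∧ ¬(Q ∨ S ∧ ¬S) ∧ Q)   (distribution)
= (T ∨ ¬P) ∧ T ∨ ¬Q ∧ ¬S ∨ S ∧ ¬(Q ∧ Q ∨ ¬(Q ∨ S ∧ ¬S) ∧ Q)   (complement / identity)
= (T ∨ ¬P) ∧ T ∨ ¬Q ∧ ¬S ∨ S ∧ ¬(Q ∧ Q ∨ ¬Q ∧ Q)   (complement / identity)
= T ∨ ¬Q ∧ ¬S ∨ S ∧ ¬(Q ∧ Q ∨ ¬Q ∧ Q)   (absorption)
= T ∨ ¬Q ∧ ¬S ∨ S ∧ ¬Q   (distribution)
= T ∨ ¬Q   (distribution)

T ∨ ¬Q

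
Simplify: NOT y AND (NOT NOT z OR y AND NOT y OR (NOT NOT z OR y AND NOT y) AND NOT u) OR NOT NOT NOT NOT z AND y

z

NOT y AND (NOT NOT z OR y AND NOT y OR (NOT NOT z OR y AND NOT y) AND NOT u) OR NOT NOT NOT NOT z AND y
= NOT y AND (NOT NOT z OR y AND NOT y) OR NOT NOT NOT NOT z AND y   — absorption
= NOT y AND (NOT NOT z OR y AND NOT y) OR NOT NOT z AND y   — double negation
= NOT y AND NOT NOT z OR NOT NOT z AND y   — complement / identity
= NOT NOT z   — distribution
= z   — double negation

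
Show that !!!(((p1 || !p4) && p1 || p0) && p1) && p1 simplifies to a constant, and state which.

false

!!!(((p1 || !p4) && p1 || p0) && p1) && p1
= !!!((p1 || p0) && p1) && p1   (absorption)
= !!!p1 && p1   (absorption)
= !p1 && p1   (double negation)
= false   (complement)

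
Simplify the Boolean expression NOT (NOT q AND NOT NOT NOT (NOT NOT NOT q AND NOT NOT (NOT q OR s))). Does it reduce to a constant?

NOT (NOT q AND NOT NOT NOT (NOT NOT NOT q AND NOT NOT (NOT q OR s)))
= NOT (NOT q AND NOT NOT (NOT NOT q OR NOT (NOT q OR s)))
= NOT (NOT q AND NOT (NOT q AND (NOT q OR s)))
= q OR NOT q AND (NOT q OR s)
= q OR NOT q
= TRUE

TRUE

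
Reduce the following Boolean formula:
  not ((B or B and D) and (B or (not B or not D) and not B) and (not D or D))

not ((B or B and D) and (B or (not B or not D) and not B) and (not D or D))
= not ((B or B and D) and (B or not B) and (not D or D))   — absorption
= not ((B or B and D) and (B or not B))   — complement / identity
= not (B or B and D)   — complement / identity
= not B   — absorption

not B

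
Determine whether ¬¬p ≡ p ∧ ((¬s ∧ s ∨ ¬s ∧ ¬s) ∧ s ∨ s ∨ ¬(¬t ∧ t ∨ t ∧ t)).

No

E1: ¬¬p
    = p
E2: p ∧ ((¬s ∧ s ∨ ¬s ∧ ¬s) ∧ s ∨ s ∨ ¬(¬t ∧ t ∨ t ∧ t))
    = p ∧ ((¬s ∧ s ∨ ¬s ∧ ¬s) ∧ s ∨ s ∨ ¬t)
    = p ∧ (¬s ∧ s ∨ s ∨ ¬t)
    = p ∧ (s ∨ ¬t)
These differ: at p=1, s=0, t=1, E1 = 1 but E2 = 0.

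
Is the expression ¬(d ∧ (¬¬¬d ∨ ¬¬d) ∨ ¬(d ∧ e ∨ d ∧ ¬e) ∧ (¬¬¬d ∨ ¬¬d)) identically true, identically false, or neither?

identically false

¬(d ∧ (¬¬¬d ∨ ¬¬d) ∨ ¬(d ∧ e ∨ d ∧ ¬e) ∧ (¬¬¬d ∨ ¬¬d))
= ¬(d ∧ (¬¬¬d ∨ ¬¬d) ∨ ¬d ∧ (¬¬¬d ∨ ¬¬d))
= ¬(¬¬¬d ∨ ¬¬d)
= ¬(¬d ∨ ¬¬d)
= d ∧ ¬d
= False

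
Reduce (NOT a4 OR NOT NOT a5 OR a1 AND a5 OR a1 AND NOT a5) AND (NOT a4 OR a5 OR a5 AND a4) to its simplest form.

(NOT a4 OR NOT NOT a5 OR a1 AND a5 OR a1 AND NOT a5) AND (NOT a4 OR a5 OR a5 AND a4)
= (NOT a4 OR NOT NOT a5 OR a1) AND (NOT a4 OR a5 OR a5 AND a4)   (distribution)
= (NOT a4 OR a5 OR a1) AND (NOT a4 OR a5 OR a5 AND a4)   (double negation)
= (NOT a4 OR a5 OR a1) AND (NOT a4 OR a5)   (absorption)
= NOT a4 OR a5   (absorption)

NOT a4 OR a5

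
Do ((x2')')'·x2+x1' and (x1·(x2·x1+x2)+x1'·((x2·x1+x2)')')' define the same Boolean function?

E1: ((x2')')'·x2+x1'
    = x2'·x2+x1'   — double negation
    = x1'   — complement / identity
E2: (x1·(x2·x1+x2)+x1'·((x2·x1+x2)')')'
    = (x1·(x2·x1+x2)+x1'·(x2·x1+x2))'   — double negation
    = (x2·x1+x2)'   — distribution
    = x2'   — absorption
These differ: at x1=0, x2=1, E1 = 1 but E2 = 0.

No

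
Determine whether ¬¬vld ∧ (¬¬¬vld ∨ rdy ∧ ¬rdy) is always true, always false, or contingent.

¬¬vld ∧ (¬¬¬vld ∨ rdy ∧ ¬rdy)
= vld ∧ (¬¬¬vld ∨ rdy ∧ ¬rdy)   (double negation)
= vld ∧ (¬vld ∨ rdy ∧ ¬rdy)   (double negation)
= vld ∧ ¬vld   (complement / identity)
= False   (complement)

always false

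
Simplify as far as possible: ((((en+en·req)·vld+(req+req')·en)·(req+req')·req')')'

((((en+en·req)·vld+(req+req')·en)·(req+req')·req')')'
= ((en+en·req)·vld+(req+req')·en)·(req+req')·req'   — double negation
= ((en+en·req)·vld+en)·(req+req')·req'   — complement / identity
= ((en+en·req)·vld+en)·req'   — complement / identity
= (en·vld+en)·req'   — absorption
= en·req'   — absorption

en·req'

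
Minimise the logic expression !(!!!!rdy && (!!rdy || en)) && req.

!rdy && req

!(!!!!rdy && (!!rdy || en)) && req
= !(!!rdy && (!!rdy || en)) && req   [double negation]
= !!!rdy && req   [absorption]
= !rdy && req   [double negation]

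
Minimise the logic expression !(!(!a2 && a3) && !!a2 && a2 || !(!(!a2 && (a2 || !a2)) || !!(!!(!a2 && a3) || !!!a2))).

!a2

!(!(!a2 && a3) && !!a2 && a2 || !(!(!a2 && (a2 || !a2)) || !!(!!(!a2 && a3) || !!!a2)))
= !(!(!a2 && a3) && !!a2 && a2 || !(!(!a2 && (a2 || !a2)) || !(!(!a2 && a3) && !!a2)))
= !(!(!a2 && a3) && !!a2 && a2 || !(!!a2 || !(!(!a2 && a3) && !!a2)))
= !(!(!a2 && a3) && !!a2 && a2 || !a2 && !(!a2 && a3) && !!a2)
= !(!(!a2 && a3) && !!a2)
= !a2 && a3 || !a2
= !a2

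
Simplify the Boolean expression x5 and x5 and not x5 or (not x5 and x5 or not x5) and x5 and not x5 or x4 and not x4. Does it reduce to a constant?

x5 and x5 and not x5 or (not x5 and x5 or not x5) and x5 and not x5 or x4 and not x4
= x5 and x5 and not x5 or (not x5 and x5 or not x5) and x5 and not x5   — complement / identity
= x5 and x5 and not x5 or not x5 and x5 and not x5   — complement / identity
= (x5 and x5 or x5 and not x5) and not x5   — distribution
= x5 and not x5   — distribution
= False   — complement

False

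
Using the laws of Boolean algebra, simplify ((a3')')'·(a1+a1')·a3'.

a3'

((a3')')'·(a1+a1')·a3'
= ((a3')')'·a3'   — complement / identity
= a3'·a3'   — double negation
= a3'   — idempotence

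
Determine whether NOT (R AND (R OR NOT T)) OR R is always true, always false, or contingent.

NOT (R AND (R OR NOT T)) OR R
= NOT R OR R   — absorption
= TRUE   — complement

always true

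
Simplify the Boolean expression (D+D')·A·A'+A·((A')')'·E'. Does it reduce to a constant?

0

(D+D')·A·A'+A·((A')')'·E'
= (D+D')·A·A'+A·A'·E'   — double negation
= A·A'+A·A'·E'   — complement / identity
= A·A'   — absorption
= 0   — complement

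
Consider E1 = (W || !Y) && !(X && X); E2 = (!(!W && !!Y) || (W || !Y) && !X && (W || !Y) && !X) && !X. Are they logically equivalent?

Yes

E1: (W || !Y) && !(X && X)
    = (W || !Y) && !X   (idempotence)
E2: (!(!W && !!Y) || (W || !Y) && !X && (W || !Y) && !X) && !X
    = (!(!W && !!Y) || (W || !Y) && !X) && !X   (idempotence)
    = (W || !Y || (W || !Y) && !X) && !X   (De Morgan)
    = (W || !Y) && !X   (absorption)
Both reduce to (W || !Y) && !X, so they are equivalent.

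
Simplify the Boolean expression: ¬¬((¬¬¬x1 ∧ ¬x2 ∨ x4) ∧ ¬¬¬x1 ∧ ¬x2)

¬¬((¬¬¬x1 ∧ ¬x2 ∨ x4) ∧ ¬¬¬x1 ∧ ¬x2)
= ¬¬(¬¬¬x1 ∧ ¬x2)   (absorption)
= ¬¬(¬x1 ∧ ¬x2)   (double negation)
= ¬x1 ∧ ¬x2   (double negation)

¬x1 ∧ ¬x2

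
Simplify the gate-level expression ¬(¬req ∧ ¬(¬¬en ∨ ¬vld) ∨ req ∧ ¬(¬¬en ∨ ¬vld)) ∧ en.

¬(¬req ∧ ¬(¬¬en ∨ ¬vld) ∨ req ∧ ¬(¬¬en ∨ ¬vld)) ∧ en
= ¬¬(¬¬en ∨ ¬vld) ∧ en   — distribution
= (¬¬en ∨ ¬vld) ∧ en   — double negation
= (en ∨ ¬vld) ∧ en   — double negation
= en   — absorption

en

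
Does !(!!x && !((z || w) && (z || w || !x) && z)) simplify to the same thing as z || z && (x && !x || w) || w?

E1: !(!!x && !((z || w) && (z || w || !x) && z))
    = !(!!x && !((z || w) && z))   — absorption
    = !(!!x && !z)   — absorption
    = !x || z   — De Morgan
E2: z || z && (x && !x || w) || w
    = z || z && w || w   — complement / identity
    = z || w   — absorption
These differ: at w=1, x=1, z=0, E1 = 0 but E2 = 1.

No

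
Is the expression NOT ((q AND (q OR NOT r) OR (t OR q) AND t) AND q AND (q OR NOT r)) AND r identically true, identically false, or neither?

neither

NOT ((q AND (q OR NOT r) OR (t OR q) AND t) AND q AND (q OR NOT r)) AND r
= NOT ((q AND (q OR NOT r) OR t) AND q AND (q OR NOT r)) AND r   — absorption
= NOT (q AND (q OR NOT r)) AND r   — absorption
= NOT q AND r   — absorption
This depends on q, r, so it is not a constant.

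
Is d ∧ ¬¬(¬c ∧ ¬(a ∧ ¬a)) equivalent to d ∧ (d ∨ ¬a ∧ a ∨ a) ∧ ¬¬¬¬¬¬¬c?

Yes

E1: d ∧ ¬¬(¬c ∧ ¬(a ∧ ¬a))
    = d ∧ ¬(c ∨ a ∧ ¬a)
    = d ∧ ¬c
E2: d ∧ (d ∨ ¬a ∧ a ∨ a) ∧ ¬¬¬¬¬¬¬c
    = d ∧ (d ∨ a) ∧ ¬¬¬¬¬¬¬c
    = d ∧ (d ∨ a) ∧ ¬¬¬¬¬c
    = d ∧ (d ∨ a) ∧ ¬¬¬c
    = d ∧ ¬¬¬c
    = d ∧ ¬c
Both reduce to d ∧ ¬c, so they are equivalent.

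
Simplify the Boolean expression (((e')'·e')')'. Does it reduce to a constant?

0

(((e')'·e')')'
= (e')'·e'   (double negation)
= e·e'   (double negation)
= 0   (complement)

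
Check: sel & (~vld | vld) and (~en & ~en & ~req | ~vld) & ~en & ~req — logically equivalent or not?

E1: sel & (~vld | vld)
    = sel   (complement / identity)
E2: (~en & ~en & ~req | ~vld) & ~en & ~req
    = (~en & ~req | ~vld) & ~en & ~req   (idempotence)
    = ~en & ~req   (absorption)
These differ: at en=0, req=1, sel=1, vld=0, E1 = 1 but E2 = 0.

No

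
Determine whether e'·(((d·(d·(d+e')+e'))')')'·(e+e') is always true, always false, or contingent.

contingent

e'·(((d·(d·(d+e')+e'))')')'·(e+e')
= e'·(((d·(d+e'))')')'·(e+e')   [absorption]
= e'·((d')')'·(e+e')   [absorption]
= e'·((d')')'   [complement / identity]
= e'·d'   [double negation]
This depends on d, e, so it is not a constant.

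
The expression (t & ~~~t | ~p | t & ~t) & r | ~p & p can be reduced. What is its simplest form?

~p & r

(t & ~~~t | ~p | t & ~t) & r | ~p & p
= (t & ~~~t | ~p | t & ~t) & r
= (t & ~~~t | ~p) & r
= (t & ~t | ~p) & r
= ~p & r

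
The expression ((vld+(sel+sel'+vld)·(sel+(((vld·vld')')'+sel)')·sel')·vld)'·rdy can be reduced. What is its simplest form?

vld'·rdy

((vld+(sel+sel'+vld)·(sel+(((vld·vld')')'+sel)')·sel')·vld)'·rdy
= ((vld+(sel+sel'+vld)·(sel+(vld·vld'+sel)')·sel')·vld)'·rdy
= ((vld+(sel+sel'+vld)·(sel+sel')·sel')·vld)'·rdy
= ((vld+(sel+sel')·sel')·vld)'·rdy
= ((vld+sel')·vld)'·rdy
= vld'·rdy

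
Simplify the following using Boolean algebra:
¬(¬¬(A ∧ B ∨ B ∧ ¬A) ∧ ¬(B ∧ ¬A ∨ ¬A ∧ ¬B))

¬B ∨ ¬A

¬(¬¬(A ∧ B ∨ B ∧ ¬A) ∧ ¬(B ∧ ¬A ∨ ¬A ∧ ¬B))
= ¬(A ∧ B ∨ B ∧ ¬A) ∨ B ∧ ¬A ∨ ¬A ∧ ¬B
= ¬B ∨ B ∧ ¬A ∨ ¬A ∧ ¬B
= ¬B ∨ ¬A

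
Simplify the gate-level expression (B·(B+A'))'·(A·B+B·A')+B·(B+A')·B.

B

(B·(B+A'))'·(A·B+B·A')+B·(B+A')·B
= (B·(B+A'))'·B+B·(B+A')·B   [distribution]
= B'·B+B·(B+A')·B   [absorption]
= B'·B+B·B   [absorption]
= B   [distribution]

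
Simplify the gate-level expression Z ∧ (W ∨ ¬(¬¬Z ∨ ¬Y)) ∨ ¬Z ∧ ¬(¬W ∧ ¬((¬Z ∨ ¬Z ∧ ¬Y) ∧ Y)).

Z ∧ (W ∨ ¬(¬¬Z ∨ ¬Y)) ∨ ¬Z ∧ ¬(¬W ∧ ¬((¬Z ∨ ¬Z ∧ ¬Y) ∧ Y))
= Z ∧ (W ∨ ¬Z ∧ Y) ∨ ¬Z ∧ ¬(¬W ∧ ¬((¬Z ∨ ¬Z ∧ ¬Y) ∧ Y))
= Z ∧ (W ∨ ¬Z ∧ Y) ∨ ¬Z ∧ (W ∨ (¬Z ∨ ¬Z ∧ ¬Y) ∧ Y)
= Z ∧ (W ∨ ¬Z ∧ Y) ∨ ¬Z ∧ (W ∨ ¬Z ∧ Y)
= W ∨ ¬Z ∧ Y

W ∨ ¬Z ∧ Y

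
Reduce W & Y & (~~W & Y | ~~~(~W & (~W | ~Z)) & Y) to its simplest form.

W & Y

W & Y & (~~W & Y | ~~~(~W & (~W | ~Z)) & Y)
= W & Y & (~~W & Y | ~~~~W & Y)   (absorption)
= W & Y & (~~W & Y | ~~W & Y)   (double negation)
= W & Y & ~~W & Y   (idempotence)
= W & Y & W & Y   (double negation)
= W & Y   (idempotence)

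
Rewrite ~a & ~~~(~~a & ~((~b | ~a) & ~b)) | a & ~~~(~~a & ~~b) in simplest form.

~a & ~~~(~~a & ~((~b | ~a) & ~b)) | a & ~~~(~~a & ~~b)
= ~a & ~~~(~~a & ~~b) | a & ~~~(~~a & ~~b)   [absorption]
= ~~~(~~a & ~~b)   [distribution]
= ~~(~a | ~b)   [De Morgan]
= ~a | ~b   [double negation]

~a | ~b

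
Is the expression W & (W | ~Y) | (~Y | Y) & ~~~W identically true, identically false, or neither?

W & (W | ~Y) | (~Y | Y) & ~~~W
= W & (W | ~Y) | (~Y | Y) & ~W
= W & (W | ~Y) | ~W
= W | ~W
= 1

identically true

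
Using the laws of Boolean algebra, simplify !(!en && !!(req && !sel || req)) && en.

en

!(!en && !!(req && !sel || req)) && en
= !(!en && !!req) && en   — absorption
= (en || !req) && en   — De Morgan
= en   — absorption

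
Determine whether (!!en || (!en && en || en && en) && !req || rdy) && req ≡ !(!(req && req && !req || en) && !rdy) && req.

Yes

E1: (!!en || (!en && en || en && en) && !req || rdy) && req
    = (!!en || en && !req || rdy) && req   [distribution]
    = (en || en && !req || rdy) && req   [double negation]
    = (en || rdy) && req   [absorption]
E2: !(!(req && req && !req || en) && !rdy) && req
    = !(!(req && !req || en) && !rdy) && req   [idempotence]
    = (req && !req || en || rdy) && req   [De Morgan]
    = (en || rdy) && req   [complement / identity]
Both reduce to (en || rdy) && req, so they are equivalent.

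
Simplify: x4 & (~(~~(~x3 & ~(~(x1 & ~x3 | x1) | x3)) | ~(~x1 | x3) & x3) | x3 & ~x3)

x4 & (~x1 | x3)

x4 & (~(~~(~x3 & ~(~(x1 & ~x3 | x1) | x3)) | ~(~x1 | x3) & x3) | x3 & ~x3)
= x4 & (~(~x3 & ~(~(x1 & ~x3 | x1) | x3) | ~(~x1 | x3) & x3) | x3 & ~x3)   (double negation)
= x4 & (~(~x3 & ~(~x1 | x3) | ~(~x1 | x3) & x3) | x3 & ~x3)   (absorption)
= x4 & (~~(~x1 | x3) | x3 & ~x3)   (distribution)
= x4 & ~~(~x1 | x3)   (complement / identity)
= x4 & (~x1 | x3)   (double negation)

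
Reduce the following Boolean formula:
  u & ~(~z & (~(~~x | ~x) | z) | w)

u & ~w

u & ~(~z & (~(~~x | ~x) | z) | w)
= u & ~(~z & (~x & x | z) | w)   (De Morgan)
= u & ~(~z & z | w)   (complement / identity)
= u & ~w   (complement / identity)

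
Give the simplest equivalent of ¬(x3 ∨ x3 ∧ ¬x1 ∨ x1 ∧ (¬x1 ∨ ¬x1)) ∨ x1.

¬(x3 ∨ x3 ∧ ¬x1 ∨ x1 ∧ (¬x1 ∨ ¬x1)) ∨ x1
= ¬(x3 ∨ x3 ∧ ¬x1 ∨ x1 ∧ ¬x1) ∨ x1   — idempotence
= ¬(x3 ∨ x3 ∧ ¬x1) ∨ x1   — complement / identity
= ¬x3 ∨ x1   — absorption

¬x3 ∨ x1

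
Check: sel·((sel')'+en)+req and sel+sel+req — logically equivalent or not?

Yes

E1: sel·((sel')'+en)+req
    = sel·(sel+en)+req   [double negation]
    = sel+req   [absorption]
E2: sel+sel+req
    = sel+req   [idempotence]
Both reduce to sel+req, so they are equivalent.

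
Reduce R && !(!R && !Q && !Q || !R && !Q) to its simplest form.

R && !(!R && !Q && !Q || !R && !Q)
= R && !(!R && !Q)   — absorption
= R && (R || Q)   — De Morgan
= R   — absorption

R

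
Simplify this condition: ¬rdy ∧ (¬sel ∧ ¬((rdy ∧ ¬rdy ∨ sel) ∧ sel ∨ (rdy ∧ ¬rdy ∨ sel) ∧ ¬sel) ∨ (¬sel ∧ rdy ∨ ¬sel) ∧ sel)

¬rdy ∧ (¬sel ∧ ¬((rdy ∧ ¬rdy ∨ sel) ∧ sel ∨ (rdy ∧ ¬rdy ∨ sel) ∧ ¬sel) ∨ (¬sel ∧ rdy ∨ ¬sel) ∧ sel)
= ¬rdy ∧ (¬sel ∧ ¬((rdy ∧ ¬rdy ∨ sel) ∧ sel ∨ (rdy ∧ ¬rdy ∨ sel) ∧ ¬sel) ∨ ¬sel ∧ sel)   [absorption]
= ¬rdy ∧ (¬sel ∧ ¬(rdy ∧ ¬rdy ∨ sel) ∨ ¬sel ∧ sel)   [distribution]
= ¬rdy ∧ (¬sel ∧ ¬sel ∨ ¬sel ∧ sel)   [complement / identity]
= ¬rdy ∧ ¬sel   [distribution]

¬rdy ∧ ¬sel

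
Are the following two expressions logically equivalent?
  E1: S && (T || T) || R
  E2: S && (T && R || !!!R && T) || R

Yes

E1: S && (T || T) || R
    = S && T || R   [idempotence]
E2: S && (T && R || !!!R && T) || R
    = S && (T && R || !R && T) || R   [double negation]
    = S && T || R   [distribution]
Both reduce to S && T || R, so they are equivalent.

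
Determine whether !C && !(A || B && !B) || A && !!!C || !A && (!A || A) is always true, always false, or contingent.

contingent

!C && !(A || B && !B) || A && !!!C || !A && (!A || A)
= !C && !(A || B && !B) || A && !C || !A && (!A || A)
= !C && !(A || B && !B) || A && !C || !A
= !C && !A || A && !C || !A
= !C || !A
This depends on A, C, so it is not a constant.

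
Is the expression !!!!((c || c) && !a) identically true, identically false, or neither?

!!!!((c || c) && !a)
= !!!!(c && !a)   — idempotence
= !!(c && !a)   — double negation
= c && !a   — double negation
This depends on a, c, so it is not a constant.

neither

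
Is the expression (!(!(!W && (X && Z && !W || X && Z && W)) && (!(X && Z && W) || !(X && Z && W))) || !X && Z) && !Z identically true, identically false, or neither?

identically false

(!(!(!W && (X && Z && !W || X && Z && W)) && (!(X && Z && W) || !(X && Z && W))) || !X && Z) && !Z
= (!(!(!W && (X && Z && !W || X && Z && W)) && !(X && Z && W)) || !X && Z) && !Z
= (!(!(!W && X && Z) && !(X && Z && W)) || !X && Z) && !Z
= (!W && X && Z || X && Z && W || !X && Z) && !Z
= (X && Z || !X && Z) && !Z
= Z && !Z
= false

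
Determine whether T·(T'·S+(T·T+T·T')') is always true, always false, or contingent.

T·(T'·S+(T·T+T·T')')
= T·(T'·S+T')   [distribution]
= T·T'   [absorption]
= 0   [complement]

always false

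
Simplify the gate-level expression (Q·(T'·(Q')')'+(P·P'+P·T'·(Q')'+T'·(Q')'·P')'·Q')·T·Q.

(Q·(T'·(Q')')'+(P·P'+P·T'·(Q')'+T'·(Q')'·P')'·Q')·T·Q
= (Q·(T'·(Q')')'+(P·T'·(Q')'+T'·(Q')'·P')'·Q')·T·Q   (complement / identity)
= (Q·(T'·(Q')')'+(T'·(Q')')'·Q')·T·Q   (distribution)
= (T'·(Q')')'·T·Q   (distribution)
= (T+Q')·T·Q   (De Morgan)
= T·Q   (absorption)

T·Q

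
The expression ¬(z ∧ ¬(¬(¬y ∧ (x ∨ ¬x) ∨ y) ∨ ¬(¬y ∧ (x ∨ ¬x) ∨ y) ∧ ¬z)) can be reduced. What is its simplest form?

¬z

¬(z ∧ ¬(¬(¬y ∧ (x ∨ ¬x) ∨ y) ∨ ¬(¬y ∧ (x ∨ ¬x) ∨ y) ∧ ¬z))
= ¬(z ∧ ¬¬(¬y ∧ (x ∨ ¬x) ∨ y))   [absorption]
= ¬(z ∧ ¬¬(¬y ∨ y))   [complement / identity]
= ¬(z ∧ (¬y ∨ y))   [double negation]
= ¬z   [complement / identity]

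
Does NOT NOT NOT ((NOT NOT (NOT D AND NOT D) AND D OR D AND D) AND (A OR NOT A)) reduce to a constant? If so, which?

NOT NOT NOT ((NOT NOT (NOT D AND NOT D) AND D OR D AND D) AND (A OR NOT A))
= NOT NOT NOT ((NOT NOT NOT D AND D OR D AND D) AND (A OR NOT A))
= NOT NOT NOT ((NOT D AND D OR D AND D) AND (A OR NOT A))
= NOT NOT NOT (D AND (A OR NOT A))
= NOT (D AND (A OR NOT A))
= NOT D
This depends on D, so it is not a constant.

no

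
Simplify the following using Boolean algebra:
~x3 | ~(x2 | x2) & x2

~x3 | ~(x2 | x2) & x2
= ~x3 | ~x2 & x2
= ~x3

~x3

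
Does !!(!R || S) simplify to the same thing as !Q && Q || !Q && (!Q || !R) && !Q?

E1: !!(!R || S)
    = !R || S   — double negation
E2: !Q && Q || !Q && (!Q || !R) && !Q
    = !Q && Q || !Q && !Q   — absorption
    = !Q   — distribution
These differ: at Q=1, R=0, S=0, E1 = 1 but E2 = 0.

No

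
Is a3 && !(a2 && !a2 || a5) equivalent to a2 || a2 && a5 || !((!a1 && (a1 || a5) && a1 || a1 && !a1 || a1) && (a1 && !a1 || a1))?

E1: a3 && !(a2 && !a2 || a5)
    = a3 && !a5   (complement / identity)
E2: a2 || a2 && a5 || !((!a1 && (a1 || a5) && a1 || a1 && !a1 || a1) && (a1 && !a1 || a1))
    = a2 || !((!a1 && (a1 || a5) && a1 || a1 && !a1 || a1) && (a1 && !a1 || a1))   (absorption)
    = a2 || !((!a1 && a1 || a1 && !a1 || a1) && (a1 && !a1 || a1))   (absorption)
    = a2 || !((a1 && !a1 || a1) && (a1 && !a1 || a1))   (complement / identity)
    = a2 || !(a1 && a1 || a1 && !a1)   (distribution)
    = a2 || !a1   (distribution)
These differ: at a1=0, a2=1, a3=0, a5=1, E1 = 0 but E2 = 1.

No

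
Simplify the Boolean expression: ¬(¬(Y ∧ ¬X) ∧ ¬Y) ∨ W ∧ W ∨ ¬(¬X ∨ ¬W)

Y ∨ W

¬(¬(Y ∧ ¬X) ∧ ¬Y) ∨ W ∧ W ∨ ¬(¬X ∨ ¬W)
= ¬(¬(Y ∧ ¬X) ∧ ¬Y) ∨ W ∧ W ∨ X ∧ W   [De Morgan]
= ¬(¬(Y ∧ ¬X) ∧ ¬Y) ∨ (W ∨ X) ∧ W   [distribution]
= ¬(¬(Y ∧ ¬X) ∧ ¬Y) ∨ W   [absorption]
= Y ∧ ¬X ∨ Y ∨ W   [De Morgan]
= Y ∨ W   [absorption]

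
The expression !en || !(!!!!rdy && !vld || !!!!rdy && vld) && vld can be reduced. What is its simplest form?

!en || !rdy && vld

!en || !(!!!!rdy && !vld || !!!!rdy && vld) && vld
= !en || !!!!!rdy && vld   — distribution
= !en || !!!rdy && vld   — double negation
= !en || !rdy && vld   — double negation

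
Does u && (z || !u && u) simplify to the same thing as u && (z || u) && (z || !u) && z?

Yes

E1: u && (z || !u && u)
    = u && z   [complement / identity]
E2: u && (z || u) && (z || !u) && z
    = u && (z || u) && z   [absorption]
    = u && z   [absorption]
Both reduce to u && z, so they are equivalent.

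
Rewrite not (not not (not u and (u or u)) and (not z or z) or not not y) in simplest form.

not (not not (not u and (u or u)) and (not z or z) or not not y)
= not (not u and (u or u) and (not z or z) or not not y)   [double negation]
= not (not u and (u or u) or not not y)   [complement / identity]
= not (not u and u or not not y)   [idempotence]
= not (not u and u or y)   [double negation]
= not y   [complement / identity]

not y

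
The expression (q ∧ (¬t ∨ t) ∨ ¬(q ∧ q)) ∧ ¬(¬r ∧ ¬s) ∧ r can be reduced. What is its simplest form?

(q ∧ (¬t ∨ t) ∨ ¬(q ∧ q)) ∧ ¬(¬r ∧ ¬s) ∧ r
= (q ∧ (¬t ∨ t) ∨ ¬(q ∧ q)) ∧ (r ∨ s) ∧ r
= (q ∧ (¬t ∨ t) ∨ ¬(q ∧ q)) ∧ r
= (q ∨ ¬(q ∧ q)) ∧ r
= (q ∨ ¬q) ∧ r
= r

r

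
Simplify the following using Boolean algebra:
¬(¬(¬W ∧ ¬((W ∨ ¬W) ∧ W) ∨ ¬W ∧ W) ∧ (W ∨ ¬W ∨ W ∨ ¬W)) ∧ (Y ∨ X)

¬(¬(¬W ∧ ¬((W ∨ ¬W) ∧ W) ∨ ¬W ∧ W) ∧ (W ∨ ¬W ∨ W ∨ ¬W)) ∧ (Y ∨ X)
= ¬(¬(¬W ∧ ¬((W ∨ ¬W) ∧ W) ∨ ¬W ∧ W) ∧ (W ∨ ¬W)) ∧ (Y ∨ X)
= ¬(¬(¬W ∧ ¬W ∨ ¬W ∧ W) ∧ (W ∨ ¬W)) ∧ (Y ∨ X)
= ¬¬(¬W ∧ ¬W ∨ ¬W ∧ W) ∧ (Y ∨ X)
= (¬W ∧ ¬W ∨ ¬W ∧ W) ∧ (Y ∨ X)
= ¬W ∧ (Y ∨ X)

¬W ∧ (Y ∨ X)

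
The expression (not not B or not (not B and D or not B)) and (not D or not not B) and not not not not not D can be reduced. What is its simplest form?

B and not D

(not not B or not (not B and D or not B)) and (not D or not not B) and not not not not not D
= (not not B or not not B) and (not D or not not B) and not not not not not D   — absorption
= (not not B or not not B and not D) and not not not not not D   — distribution
= not not B and not not not not not D   — absorption
= B and not not not not not D   — double negation
= B and not not not D   — double negation
= B and not D   — double negation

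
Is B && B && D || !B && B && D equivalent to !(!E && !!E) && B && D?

Yes

E1: B && B && D || !B && B && D
    = B && D   [distribution]
E2: !(!E && !!E) && B && D
    = (E || !E) && B && D   [De Morgan]
    = B && D   [complement / identity]
Both reduce to B && D, so they are equivalent.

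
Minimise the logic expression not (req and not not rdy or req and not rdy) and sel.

not req and sel

not (req and not not rdy or req and not rdy) and sel
= not (req and rdy or req and not rdy) and sel
= not req and sel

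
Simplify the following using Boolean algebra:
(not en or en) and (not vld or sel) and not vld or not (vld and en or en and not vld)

(not en or en) and (not vld or sel) and not vld or not (vld and en or en and not vld)
= (not en or en) and (not vld or sel) and not vld or not en   (distribution)
= (not vld or sel) and not vld or not en   (complement / identity)
= not vld or not en   (absorption)

not vld or not en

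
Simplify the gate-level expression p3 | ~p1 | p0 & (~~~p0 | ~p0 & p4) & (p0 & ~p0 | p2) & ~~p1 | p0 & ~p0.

p3 | ~p1 | p0 & (~~~p0 | ~p0 & p4) & (p0 & ~p0 | p2) & ~~p1 | p0 & ~p0
= p3 | ~p1 | p0 & (~p0 | ~p0 & p4) & (p0 & ~p0 | p2) & ~~p1 | p0 & ~p0   — double negation
= p3 | ~p1 | p0 & ~p0 & (p0 & ~p0 | p2) & ~~p1 | p0 & ~p0   — absorption
= p3 | ~p1 | p0 & ~p0 & (p0 & ~p0 | p2) & p1 | p0 & ~p0   — double negation
= p3 | ~p1 | p0 & ~p0 & p1 | p0 & ~p0   — absorption
= p3 | ~p1 | p0 & ~p0   — absorption
= p3 | ~p1   — complement / identity

p3 | ~p1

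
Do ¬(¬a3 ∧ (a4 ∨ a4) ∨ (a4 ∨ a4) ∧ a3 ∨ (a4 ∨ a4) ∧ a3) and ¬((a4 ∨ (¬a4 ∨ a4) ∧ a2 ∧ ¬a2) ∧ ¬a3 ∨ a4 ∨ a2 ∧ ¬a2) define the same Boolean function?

Yes

E1: ¬(¬a3 ∧ (a4 ∨ a4) ∨ (a4 ∨ a4) ∧ a3 ∨ (a4 ∨ a4) ∧ a3)
    = ¬(a4 ∨ a4 ∨ (a4 ∨ a4) ∧ a3)   — distribution
    = ¬(a4 ∨ a4)   — absorption
    = ¬a4   — idempotence
E2: ¬((a4 ∨ (¬a4 ∨ a4) ∧ a2 ∧ ¬a2) ∧ ¬a3 ∨ a4 ∨ a2 ∧ ¬a2)
    = ¬((a4 ∨ a2 ∧ ¬a2) ∧ ¬a3 ∨ a4 ∨ a2 ∧ ¬a2)   — complement / identity
    = ¬(a4 ∨ a2 ∧ ¬a2)   — absorption
    = ¬a4   — complement / identity
Both reduce to ¬a4, so they are equivalent.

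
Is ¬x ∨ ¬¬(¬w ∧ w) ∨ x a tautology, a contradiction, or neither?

¬x ∨ ¬¬(¬w ∧ w) ∨ x
= ¬x ∨ ¬w ∧ w ∨ x   (double negation)
= ¬x ∨ x   (complement / identity)
= True   (complement)

tautology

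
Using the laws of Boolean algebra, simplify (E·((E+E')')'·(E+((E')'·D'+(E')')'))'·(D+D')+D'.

E'+D'

(E·((E+E')')'·(E+((E')'·D'+(E')')'))'·(D+D')+D'
= (E·((E+E')')'·(E+((E')')'))'·(D+D')+D'
= (E·((E+E')')'·(E+((E')')'))'+D'
= (E·(E+E')·(E+((E')')'))'+D'
= (E·(E+E')·(E+E'))'+D'
= (E·(E+E'))'+D'
= E'+D'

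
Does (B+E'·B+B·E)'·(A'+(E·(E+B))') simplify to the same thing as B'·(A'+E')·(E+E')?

Yes

E1: (B+E'·B+B·E)'·(A'+(E·(E+B))')
    = (B+B)'·(A'+(E·(E+B))')
    = (B+B)'·(A'+E')
    = B'·(A'+E')
E2: B'·(A'+E')·(E+E')
    = B'·(A'+E')
Both reduce to B'·(A'+E'), so they are equivalent.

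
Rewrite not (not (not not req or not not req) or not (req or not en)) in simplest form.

not (not (not not req or not not req) or not (req or not en))
= not (not not not req or not (req or not en))   — idempotence
= not (not req or not (req or not en))   — double negation
= req and (req or not en)   — De Morgan
= req   — absorption

req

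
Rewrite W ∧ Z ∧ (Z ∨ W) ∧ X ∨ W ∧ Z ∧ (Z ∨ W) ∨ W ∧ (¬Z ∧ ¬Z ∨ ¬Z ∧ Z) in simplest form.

W

W ∧ Z ∧ (Z ∨ W) ∧ X ∨ W ∧ Z ∧ (Z ∨ W) ∨ W ∧ (¬Z ∧ ¬Z ∨ ¬Z ∧ Z)
= W ∧ Z ∧ (Z ∨ W) ∨ W ∧ (¬Z ∧ ¬Z ∨ ¬Z ∧ Z)   — absorption
= W ∧ Z ∨ W ∧ (¬Z ∧ ¬Z ∨ ¬Z ∧ Z)   — absorption
= W ∧ Z ∨ W ∧ ¬Z ∧ ¬Z   — complement / identity
= W ∧ Z ∨ W ∧ ¬Z   — idempotence
= W   — distribution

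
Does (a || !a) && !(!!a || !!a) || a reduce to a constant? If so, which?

yes, True

(a || !a) && !(!!a || !!a) || a
= !(!!a || !!a) || a   — complement / identity
= !a && !a || a   — De Morgan
= !a || a   — idempotence
= true   — complement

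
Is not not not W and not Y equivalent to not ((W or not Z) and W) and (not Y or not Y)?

Yes

E1: not not not W and not Y
    = not W and not Y   (double negation)
E2: not ((W or not Z) and W) and (not Y or not Y)
    = not ((W or not Z) and W) and not Y   (idempotence)
    = not W and not Y   (absorption)
Both reduce to not W and not Y, so they are equivalent.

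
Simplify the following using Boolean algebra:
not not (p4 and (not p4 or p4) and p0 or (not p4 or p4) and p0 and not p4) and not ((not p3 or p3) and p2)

p0 and not p2

not not (p4 and (not p4 or p4) and p0 or (not p4 or p4) and p0 and not p4) and not ((not p3 or p3) and p2)
= not not ((not p4 or p4) and p0) and not ((not p3 or p3) and p2)   [distribution]
= (not p4 or p4) and p0 and not ((not p3 or p3) and p2)   [double negation]
= p0 and not ((not p3 or p3) and p2)   [complement / identity]
= p0 and not p2   [complement / identity]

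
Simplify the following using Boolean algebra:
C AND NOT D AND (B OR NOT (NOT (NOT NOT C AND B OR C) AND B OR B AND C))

C AND NOT D

C AND NOT D AND (B OR NOT (NOT (NOT NOT C AND B OR C) AND B OR B AND C))
= C AND NOT D AND (B OR NOT (NOT (C AND B OR C) AND B OR B AND C))   [double negation]
= C AND NOT D AND (B OR NOT (NOT C AND B OR B AND C))   [absorption]
= C AND NOT D AND (B OR NOT B)   [distribution]
= C AND NOT D   [complement / identity]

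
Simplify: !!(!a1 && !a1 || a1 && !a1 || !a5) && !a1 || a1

true

!!(!a1 && !a1 || a1 && !a1 || !a5) && !a1 || a1
= !!(!a1 || !a5) && !a1 || a1
= (!a1 || !a5) && !a1 || a1
= !a1 || a1
= true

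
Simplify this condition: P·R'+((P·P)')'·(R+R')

P·R'+((P·P)')'·(R+R')
= P·R'+(P')'·(R+R')   [idempotence]
= P·R'+(P')'   [complement / identity]
= P·R'+P   [double negation]
= P   [absorption]

P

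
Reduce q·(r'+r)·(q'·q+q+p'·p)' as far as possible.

q·(r'+r)·(q'·q+q+p'·p)'
= q·(r'+r)·(q'·q+q)'   (complement / identity)
= q·(q'·q+q)'   (complement / identity)
= q·q'   (complement / identity)
= 0   (complement)

0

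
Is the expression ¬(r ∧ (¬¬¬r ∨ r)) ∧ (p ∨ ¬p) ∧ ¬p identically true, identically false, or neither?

¬(r ∧ (¬¬¬r ∨ r)) ∧ (p ∨ ¬p) ∧ ¬p
= ¬(r ∧ (¬r ∨ r)) ∧ (p ∨ ¬p) ∧ ¬p
= ¬r ∧ (p ∨ ¬p) ∧ ¬p
= ¬r ∧ ¬p
This depends on p, r, so it is not a constant.

neither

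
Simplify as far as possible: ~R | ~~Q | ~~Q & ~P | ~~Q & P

~R | Q

~R | ~~Q | ~~Q & ~P | ~~Q & P
= ~R | ~~Q | ~~Q   [distribution]
= ~R | ~~Q   [idempotence]
= ~R | Q   [double negation]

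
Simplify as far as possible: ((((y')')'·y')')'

((((y')')'·y')')'
= ((y')'+y)'
= (y+y)'
= y'

y'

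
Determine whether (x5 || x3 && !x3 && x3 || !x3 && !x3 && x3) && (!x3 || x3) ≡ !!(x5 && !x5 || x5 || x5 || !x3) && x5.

E1: (x5 || x3 && !x3 && x3 || !x3 && !x3 && x3) && (!x3 || x3)
    = (x5 || !x3 && x3) && (!x3 || x3)   (distribution)
    = x5 && (!x3 || x3)   (complement / identity)
    = x5   (complement / identity)
E2: !!(x5 && !x5 || x5 || x5 || !x3) && x5
    = !!(x5 || x5 || !x3) && x5   (complement / identity)
    = (x5 || x5 || !x3) && x5   (double negation)
    = (x5 || !x3) && x5   (idempotence)
    = x5   (absorption)
Both reduce to x5, so they are equivalent.

Yes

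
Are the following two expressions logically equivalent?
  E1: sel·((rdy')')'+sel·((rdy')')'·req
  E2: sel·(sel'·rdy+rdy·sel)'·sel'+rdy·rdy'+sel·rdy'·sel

E1: sel·((rdy')')'+sel·((rdy')')'·req
    = sel·((rdy')')'
    = sel·rdy'
E2: sel·(sel'·rdy+rdy·sel)'·sel'+rdy·rdy'+sel·rdy'·sel
    = sel·rdy'·sel'+rdy·rdy'+sel·rdy'·sel
    = sel·rdy'·sel'+sel·rdy'·sel
    = sel·rdy'
Both reduce to sel·rdy', so they are equivalent.

Yes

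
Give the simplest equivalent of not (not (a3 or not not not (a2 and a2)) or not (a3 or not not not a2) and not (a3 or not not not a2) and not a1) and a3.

a3

not (not (a3 or not not not (a2 and a2)) or not (a3 or not not not a2) and not (a3 or not not not a2) and not a1) and a3
= not (not (a3 or not not not a2) or not (a3 or not not not a2) and not (a3 or not not not a2) and not a1) and a3   [idempotence]
= not (not (a3 or not not not a2) or not (a3 or not not not a2) and not a1) and a3   [idempotence]
= not not (a3 or not not not a2) and a3   [absorption]
= (a3 or not not not a2) and a3   [double negation]
= (a3 or not a2) and a3   [double negation]
= a3   [absorption]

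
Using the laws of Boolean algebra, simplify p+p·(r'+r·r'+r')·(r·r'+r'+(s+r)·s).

p

p+p·(r'+r·r'+r')·(r·r'+r'+(s+r)·s)
= p+p·(r'·(s+r)·s+r·r'+r')   [distribution]
= p+p·(r'·s+r·r'+r')   [absorption]
= p+p·(r'·s+r')   [complement / identity]
= p+p·r'   [absorption]
= p   [absorption]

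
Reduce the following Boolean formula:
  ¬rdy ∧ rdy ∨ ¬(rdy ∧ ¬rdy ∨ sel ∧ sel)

¬rdy ∧ rdy ∨ ¬(rdy ∧ ¬rdy ∨ sel ∧ sel)
= ¬rdy ∧ rdy ∨ ¬(rdy ∧ ¬rdy ∨ sel)
= ¬rdy ∧ rdy ∨ ¬sel
= ¬sel

¬sel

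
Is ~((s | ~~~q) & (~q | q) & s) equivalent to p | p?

No

E1: ~((s | ~~~q) & (~q | q) & s)
    = ~((s | ~q) & (~q | q) & s)
    = ~((s | ~q) & s)
    = ~s
E2: p | p
    = p
These differ: at p=0, q=0, s=0, E1 = 1 but E2 = 0.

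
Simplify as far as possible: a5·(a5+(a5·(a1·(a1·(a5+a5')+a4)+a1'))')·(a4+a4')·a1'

a5·a1'

a5·(a5+(a5·(a1·(a1·(a5+a5')+a4)+a1'))')·(a4+a4')·a1'
= a5·(a5+(a5·(a1·(a1+a4)+a1'))')·(a4+a4')·a1'   [complement / identity]
= a5·(a5+(a5·(a1+a1'))')·(a4+a4')·a1'   [absorption]
= a5·(a5+a5')·(a4+a4')·a1'   [complement / identity]
= a5·(a5+a5')·a1'   [complement / identity]
= a5·a1'   [complement / identity]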